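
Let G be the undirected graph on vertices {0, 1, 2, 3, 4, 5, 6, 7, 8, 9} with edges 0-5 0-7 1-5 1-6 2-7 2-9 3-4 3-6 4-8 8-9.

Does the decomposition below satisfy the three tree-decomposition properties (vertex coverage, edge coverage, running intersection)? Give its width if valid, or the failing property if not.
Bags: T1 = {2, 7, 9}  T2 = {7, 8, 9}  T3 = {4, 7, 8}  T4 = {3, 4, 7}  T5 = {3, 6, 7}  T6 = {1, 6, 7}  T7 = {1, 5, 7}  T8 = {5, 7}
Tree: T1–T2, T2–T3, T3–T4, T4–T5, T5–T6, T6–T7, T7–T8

No — vertex 0 appears in no bag.

A tree decomposition must satisfy three properties: every vertex lies in some bag; for every edge, both endpoints lie together in some bag; and for every vertex, the bags containing it form a connected subtree. Here vertex 0 appears in no bag, so the decomposition is invalid.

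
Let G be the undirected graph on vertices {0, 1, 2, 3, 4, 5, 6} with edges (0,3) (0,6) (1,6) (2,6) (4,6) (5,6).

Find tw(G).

A width-1 tree decomposition is:
Bags: B1 = {1, 6}  B2 = {0, 6}  B3 = {4, 6}  B4 = {0, 3}  B5 = {2, 6}  B6 = {5, 6}
Tree: B1–B2, B1–B3, B2–B4, B1–B5, B1–B6
The largest bag has 2 vertices, giving width 1; this decomposition certifies tw(G) ≤ 1. Since G has at least one edge (e.g. 1–6), it is not an edgeless graph, so tw(G) ≥ 1. Combining the bounds, tw(G) = 1.

1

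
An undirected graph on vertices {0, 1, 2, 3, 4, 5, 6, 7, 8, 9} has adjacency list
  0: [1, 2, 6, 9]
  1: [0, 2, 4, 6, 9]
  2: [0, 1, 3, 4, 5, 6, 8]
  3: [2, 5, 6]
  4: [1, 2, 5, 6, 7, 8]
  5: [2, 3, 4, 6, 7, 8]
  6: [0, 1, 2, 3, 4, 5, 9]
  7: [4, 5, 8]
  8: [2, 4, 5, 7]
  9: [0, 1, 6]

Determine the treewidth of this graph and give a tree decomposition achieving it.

Treewidth 3.
One such decomposition:
Bags: B1 = {2, 4, 5, 6}  B2 = {2, 3, 5, 6}  B3 = {2, 4, 5, 8}  B4 = {4, 5, 7, 8}  B5 = {1, 2, 4, 6}  B6 = {0, 1, 2, 6}  B7 = {0, 1, 6, 9}
Tree: B1–B2, B1–B3, B3–B4, B1–B5, B5–B6, B6–B7

Each bag holds 4 vertices, so the decomposition has width 3, which upper-bounds the treewidth. On the other hand G contains the 4-clique {0, 1, 6, 9}. A clique must lie in a single bag of any decomposition, so no decomposition can have width below 3. Hence tw(G) = 3 exactly.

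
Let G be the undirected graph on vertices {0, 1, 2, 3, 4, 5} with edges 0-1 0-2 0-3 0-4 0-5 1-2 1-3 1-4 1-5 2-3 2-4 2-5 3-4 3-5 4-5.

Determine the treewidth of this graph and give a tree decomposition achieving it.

With just one bag of size 6, the width is 6 − 1 = 5, so tw(G) ≤ 5. For the lower bound, the 6 vertices {0, 1, 2, 3, 4, 5} are pairwise adjacent, and any tree decomposition puts a clique entirely inside one bag — forcing width ≥ 5. Therefore the treewidth is 5.

Treewidth 5.
One optimal decomposition is:
Bags: B1 = {0, 1, 2, 3, 4, 5}
Tree: (single bag)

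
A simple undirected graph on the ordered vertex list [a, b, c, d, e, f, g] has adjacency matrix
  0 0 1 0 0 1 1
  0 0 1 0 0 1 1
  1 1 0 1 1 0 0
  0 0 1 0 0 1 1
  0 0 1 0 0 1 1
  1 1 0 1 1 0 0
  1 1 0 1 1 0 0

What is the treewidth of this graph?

A width-3 tree decomposition is:
Bags: B1 = {a, c, f, g}  B2 = {c, e, f, g}  B3 = {b, c, f, g}  B4 = {c, d, f, g}
Tree: B1–B2, B2–B3, B3–B4
Every bag has size at most 4, so the width is 4 − 1 = 3 and tw(G) ≤ 3. For the lower bound: the 4 vertex sets {a,c}, {e,f}, {g}, {b} are disjoint, each induces a connected subgraph, and every pair is joined by at least one edge of G. Contracting each set to a single vertex therefore yields K_{4} as a minor, and since treewidth is minor-monotone, tw(G) ≥ tw(K_{4}) = 3. Combining the bounds, tw(G) = 3.

3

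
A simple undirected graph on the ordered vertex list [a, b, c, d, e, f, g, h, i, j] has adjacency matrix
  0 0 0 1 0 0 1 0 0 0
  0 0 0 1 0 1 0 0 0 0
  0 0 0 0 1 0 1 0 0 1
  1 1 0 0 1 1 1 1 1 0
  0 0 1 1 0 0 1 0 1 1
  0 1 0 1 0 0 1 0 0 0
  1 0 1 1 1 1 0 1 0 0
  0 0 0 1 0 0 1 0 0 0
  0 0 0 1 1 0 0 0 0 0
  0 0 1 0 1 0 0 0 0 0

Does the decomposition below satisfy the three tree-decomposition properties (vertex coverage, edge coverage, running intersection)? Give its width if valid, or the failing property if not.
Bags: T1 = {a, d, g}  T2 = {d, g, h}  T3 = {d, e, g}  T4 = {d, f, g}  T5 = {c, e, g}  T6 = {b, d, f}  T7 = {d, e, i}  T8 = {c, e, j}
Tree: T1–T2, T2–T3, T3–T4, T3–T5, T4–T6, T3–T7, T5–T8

Yes; width 2.

Every vertex of G appears in some bag (union = {a, b, c, d, e, f, g, h, i, j}); every edge is covered by a bag; and for each vertex v the set of bags containing v is connected in the bag tree. The decomposition is therefore valid. The largest bag has 3 vertices, so the width is 2.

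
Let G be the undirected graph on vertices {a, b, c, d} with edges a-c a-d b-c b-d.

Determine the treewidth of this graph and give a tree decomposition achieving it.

Treewidth 2.
One such decomposition:
Bags: B1 = {a, b, c}  B2 = {a, b, d}
Tree: B1–B2

Each bag holds 3 vertices, so the decomposition has width 2, which upper-bounds the treewidth. Since a–c–b–d–a is a cycle in G, G is not acyclic. Forests are exactly the graphs of treewidth ≤ 1, so tw(G) ≥ 2. Combining the bounds, tw(G) = 2.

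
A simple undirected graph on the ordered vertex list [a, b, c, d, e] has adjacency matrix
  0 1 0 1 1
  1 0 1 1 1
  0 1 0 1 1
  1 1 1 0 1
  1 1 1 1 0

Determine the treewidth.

A width-3 tree decomposition is:
Bags: B1 = {a, b, d, e}  B2 = {b, c, d, e}
Tree: B1–B2
The largest bag has 4 vertices, giving width 3; this decomposition certifies tw(G) ≤ 3. For the lower bound, the 4 vertices {b, c, d, e} are pairwise adjacent, and any tree decomposition puts a clique entirely inside one bag — forcing width ≥ 3. Hence tw(G) = 3 exactly.

3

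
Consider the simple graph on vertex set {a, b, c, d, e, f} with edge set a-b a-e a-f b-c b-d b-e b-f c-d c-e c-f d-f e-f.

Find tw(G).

A width-3 tree decomposition is:
Bags: B1 = {b, c, d, f}  B2 = {b, c, e, f}  B3 = {a, b, e, f}
Tree: B1–B2, B2–B3
Every bag has size at most 4, so the width is 4 − 1 = 3 and tw(G) ≤ 3. Conversely, {b, c, d, f} is a clique of size 4, and the vertices of any clique must share a bag in every tree decomposition; so some bag has ≥ 4 vertices and tw(G) ≥ 3. Therefore the treewidth is 3.

3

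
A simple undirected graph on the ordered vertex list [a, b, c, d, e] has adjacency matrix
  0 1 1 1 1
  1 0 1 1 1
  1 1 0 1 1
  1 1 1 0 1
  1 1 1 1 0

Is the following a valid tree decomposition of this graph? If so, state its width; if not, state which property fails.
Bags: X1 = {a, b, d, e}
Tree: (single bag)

A tree decomposition must satisfy three properties: every vertex lies in some bag; for every edge, both endpoints lie together in some bag; and for every vertex, the bags containing it form a connected subtree. Here vertex c appears in no bag, so the decomposition is invalid.

No — vertex c appears in no bag.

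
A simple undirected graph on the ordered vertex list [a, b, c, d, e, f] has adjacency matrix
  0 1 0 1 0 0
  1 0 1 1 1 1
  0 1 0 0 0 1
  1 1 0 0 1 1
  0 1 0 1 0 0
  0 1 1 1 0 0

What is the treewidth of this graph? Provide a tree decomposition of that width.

Treewidth 2.
Bags: B1 = {b, d, e}  B2 = {b, d, f}  B3 = {a, b, d}  B4 = {b, c, f}
Tree: B1–B2, B2–B3, B2–B4

The largest bag has 3 vertices, giving width 2; this decomposition certifies tw(G) ≤ 2. Conversely, {b, d, e} is a clique of size 3, and the vertices of any clique must share a bag in every tree decomposition; so some bag has ≥ 3 vertices and tw(G) ≥ 2. The upper and lower bounds meet at 2, so that is the treewidth.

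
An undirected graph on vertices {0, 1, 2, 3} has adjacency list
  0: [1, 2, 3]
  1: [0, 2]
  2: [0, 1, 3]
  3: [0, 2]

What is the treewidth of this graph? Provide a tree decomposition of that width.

Each bag holds 3 vertices, so the decomposition has width 2, which upper-bounds the treewidth. For the lower bound, the 3 vertices {0, 1, 2} are pairwise adjacent, and any tree decomposition puts a clique entirely inside one bag — forcing width ≥ 2. Combining the bounds, tw(G) = 2.

Treewidth 2.
One such decomposition:
Bags: B1 = {0, 2, 3}  B2 = {0, 1, 2}
Tree: B1–B2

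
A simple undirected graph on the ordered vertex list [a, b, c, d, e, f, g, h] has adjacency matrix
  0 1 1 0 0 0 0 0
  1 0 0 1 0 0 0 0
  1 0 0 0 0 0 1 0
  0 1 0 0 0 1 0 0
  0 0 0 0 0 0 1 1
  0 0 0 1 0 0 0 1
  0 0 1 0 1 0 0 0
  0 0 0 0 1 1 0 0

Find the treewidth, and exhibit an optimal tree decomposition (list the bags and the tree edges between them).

Every bag has size at most 3, so the width is 3 − 1 = 2 and tw(G) ≤ 2. The edges d–f–h–e–g–c–a–b–d form a cycle, so G is not a tree and its treewidth is at least 2. Therefore the treewidth is 2.

Treewidth 2.
One optimal decomposition is:
Bags: B1 = {d, f, h}  B2 = {d, e, h}  B3 = {d, e, g}  B4 = {c, d, g}  B5 = {a, c, d}  B6 = {a, b, d}
Tree: B1–B2, B2–B3, B3–B4, B4–B5, B5–B6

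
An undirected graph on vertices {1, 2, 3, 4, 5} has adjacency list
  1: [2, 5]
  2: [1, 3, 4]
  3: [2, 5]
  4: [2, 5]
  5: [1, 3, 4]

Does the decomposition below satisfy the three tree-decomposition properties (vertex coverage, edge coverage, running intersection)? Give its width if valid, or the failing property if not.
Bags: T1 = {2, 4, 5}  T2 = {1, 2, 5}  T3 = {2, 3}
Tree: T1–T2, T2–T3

No — edge (5,3) lies in no bag.

A tree decomposition must satisfy three properties: every vertex lies in some bag; for every edge, both endpoints lie together in some bag; and for every vertex, the bags containing it form a connected subtree. Here edge (5,3) lies in no bag, so the decomposition is invalid.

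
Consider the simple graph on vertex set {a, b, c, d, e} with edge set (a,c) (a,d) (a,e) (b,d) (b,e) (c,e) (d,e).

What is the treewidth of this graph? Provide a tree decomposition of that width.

Treewidth 2.
One such decomposition:
Bags: B1 = {a, c, e}  B2 = {a, d, e}  B3 = {b, d, e}
Tree: B1–B2, B2–B3

The largest bag has 3 vertices, giving width 2; this decomposition certifies tw(G) ≤ 2. Conversely, {a, d, e} is a clique of size 3, and the vertices of any clique must share a bag in every tree decomposition; so some bag has ≥ 3 vertices and tw(G) ≥ 2. Therefore the treewidth is 2.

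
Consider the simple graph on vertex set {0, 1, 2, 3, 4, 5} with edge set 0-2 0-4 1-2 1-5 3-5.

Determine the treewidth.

1

A width-1 tree decomposition is:
Bags: B1 = {0, 4}  B2 = {0, 2}  B3 = {1, 2}  B4 = {1, 5}  B5 = {3, 5}
Tree: B1–B2, B2–B3, B3–B4, B4–B5
Each bag holds 2 vertices, so the decomposition has width 1, which upper-bounds the treewidth. Any graph with an edge has treewidth ≥ 1, and G has the edge 4–0. Hence tw(G) = 1 exactly.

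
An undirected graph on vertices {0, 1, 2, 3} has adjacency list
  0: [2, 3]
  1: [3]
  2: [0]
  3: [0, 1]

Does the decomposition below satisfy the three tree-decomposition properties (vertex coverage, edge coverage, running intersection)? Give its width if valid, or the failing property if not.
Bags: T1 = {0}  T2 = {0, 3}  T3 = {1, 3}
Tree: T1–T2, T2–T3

A tree decomposition must satisfy three properties: every vertex lies in some bag; for every edge, both endpoints lie together in some bag; and for every vertex, the bags containing it form a connected subtree. Here vertex 2 appears in no bag, so the decomposition is invalid.

No — vertex 2 appears in no bag.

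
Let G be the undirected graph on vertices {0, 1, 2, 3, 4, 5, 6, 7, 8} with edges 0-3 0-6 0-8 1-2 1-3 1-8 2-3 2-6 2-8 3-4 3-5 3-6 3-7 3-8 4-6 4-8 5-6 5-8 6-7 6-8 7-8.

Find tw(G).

A width-3 tree decomposition is:
Bags: B1 = {3, 4, 6, 8}  B2 = {2, 3, 6, 8}  B3 = {3, 6, 7, 8}  B4 = {1, 2, 3, 8}  B5 = {0, 3, 6, 8}  B6 = {3, 5, 6, 8}
Tree: B1–B2, B2–B3, B2–B4, B1–B5, B3–B6
Each bag holds 4 vertices, so the decomposition has width 3, which upper-bounds the treewidth. On the other hand G contains the 4-clique {1, 2, 3, 8}. A clique must lie in a single bag of any decomposition, so no decomposition can have width below 3. Therefore the treewidth is 3.

3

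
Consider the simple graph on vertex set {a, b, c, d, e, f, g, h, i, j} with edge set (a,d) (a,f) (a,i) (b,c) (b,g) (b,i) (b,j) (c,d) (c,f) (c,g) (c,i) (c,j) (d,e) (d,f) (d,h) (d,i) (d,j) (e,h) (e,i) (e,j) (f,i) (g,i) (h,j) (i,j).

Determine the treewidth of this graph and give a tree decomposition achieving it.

The largest bag has 4 vertices, giving width 3; this decomposition certifies tw(G) ≤ 3. On the other hand G contains the 4-clique {d, e, h, j}. A clique must lie in a single bag of any decomposition, so no decomposition can have width below 3. Therefore the treewidth is 3.

Treewidth 3.
Bags: B1 = {d, e, i, j}  B2 = {c, d, i, j}  B3 = {c, d, f, i}  B4 = {b, c, i, j}  B5 = {d, e, h, j}  B6 = {a, d, f, i}  B7 = {b, c, g, i}
Tree: B1–B2, B2–B3, B2–B4, B1–B5, B3–B6, B4–B7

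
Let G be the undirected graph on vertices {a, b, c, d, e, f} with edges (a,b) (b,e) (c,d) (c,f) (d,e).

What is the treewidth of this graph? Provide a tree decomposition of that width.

The largest bag has 2 vertices, giving width 1; this decomposition certifies tw(G) ≤ 1. Any graph with an edge has treewidth ≥ 1, and G has the edge d–e. Combining the bounds, tw(G) = 1.

Treewidth 1.
One such decomposition:
Bags: B1 = {d, e}  B2 = {c, d}  B3 = {b, e}  B4 = {c, f}  B5 = {a, b}
Tree: B1–B2, B1–B3, B2–B4, B3–B5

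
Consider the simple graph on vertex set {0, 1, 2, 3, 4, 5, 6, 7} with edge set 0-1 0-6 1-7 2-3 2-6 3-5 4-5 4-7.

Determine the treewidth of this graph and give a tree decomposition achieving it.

Each bag holds 3 vertices, so the decomposition has width 2, which upper-bounds the treewidth. The edges 1–7–4–5–3–2–6–0–1 form a cycle, so G is not a tree and its treewidth is at least 2. Therefore the treewidth is 2.

Treewidth 2.
One such decomposition:
Bags: B1 = {1, 4, 7}  B2 = {1, 4, 5}  B3 = {1, 3, 5}  B4 = {1, 2, 3}  B5 = {1, 2, 6}  B6 = {0, 1, 6}
Tree: B1–B2, B2–B3, B3–B4, B4–B5, B5–B6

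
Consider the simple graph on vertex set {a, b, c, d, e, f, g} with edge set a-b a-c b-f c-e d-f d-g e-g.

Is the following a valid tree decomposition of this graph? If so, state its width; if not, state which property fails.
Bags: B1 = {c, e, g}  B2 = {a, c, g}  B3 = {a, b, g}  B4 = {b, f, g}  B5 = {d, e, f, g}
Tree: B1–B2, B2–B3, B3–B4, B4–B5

A tree decomposition must satisfy three properties: every vertex lies in some bag; for every edge, both endpoints lie together in some bag; and for every vertex, the bags containing it form a connected subtree. Here bags containing vertex e are not connected in the tree, so the decomposition is invalid.

No — bags containing vertex e are not connected in the tree.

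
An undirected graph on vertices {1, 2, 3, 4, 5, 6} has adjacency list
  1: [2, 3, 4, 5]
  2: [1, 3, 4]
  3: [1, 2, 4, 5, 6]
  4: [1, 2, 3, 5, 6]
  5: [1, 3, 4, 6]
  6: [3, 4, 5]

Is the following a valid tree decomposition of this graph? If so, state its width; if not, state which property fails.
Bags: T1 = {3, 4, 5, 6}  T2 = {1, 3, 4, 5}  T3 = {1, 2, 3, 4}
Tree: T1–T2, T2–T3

Vertex coverage: the bags together contain {1, 2, 3, 4, 5, 6}, the full vertex set. Edge coverage: each edge of G has both endpoints in at least one bag. Running intersection: for every vertex, the bags containing it form a connected subtree. All three properties hold, so this is a valid tree decomposition of width max|bag| − 1 = 3, and hence tw(G) ≤ 3.

Yes; width 3.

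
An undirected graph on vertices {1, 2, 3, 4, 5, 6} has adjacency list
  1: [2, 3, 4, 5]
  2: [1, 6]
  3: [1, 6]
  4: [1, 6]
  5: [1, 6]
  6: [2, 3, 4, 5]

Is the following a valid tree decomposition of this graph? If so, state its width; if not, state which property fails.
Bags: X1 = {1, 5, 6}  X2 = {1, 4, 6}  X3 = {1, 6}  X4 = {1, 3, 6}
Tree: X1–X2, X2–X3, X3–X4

No — vertex 2 appears in no bag.

A tree decomposition must satisfy three properties: every vertex lies in some bag; for every edge, both endpoints lie together in some bag; and for every vertex, the bags containing it form a connected subtree. Here vertex 2 appears in no bag, so the decomposition is invalid.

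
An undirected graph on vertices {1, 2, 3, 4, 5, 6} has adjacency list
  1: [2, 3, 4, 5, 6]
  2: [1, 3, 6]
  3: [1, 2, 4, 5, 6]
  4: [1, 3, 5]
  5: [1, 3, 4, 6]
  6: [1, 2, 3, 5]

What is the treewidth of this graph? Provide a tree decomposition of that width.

Every bag has size at most 4, so the width is 4 − 1 = 3 and tw(G) ≤ 3. Conversely, {1, 2, 3, 6} is a clique of size 4, and the vertices of any clique must share a bag in every tree decomposition; so some bag has ≥ 4 vertices and tw(G) ≥ 3. Combining the bounds, tw(G) = 3.

Treewidth 3.
One optimal decomposition is:
Bags: B1 = {1, 3, 5, 6}  B2 = {1, 2, 3, 6}  B3 = {1, 3, 4, 5}
Tree: B1–B2, B1–B3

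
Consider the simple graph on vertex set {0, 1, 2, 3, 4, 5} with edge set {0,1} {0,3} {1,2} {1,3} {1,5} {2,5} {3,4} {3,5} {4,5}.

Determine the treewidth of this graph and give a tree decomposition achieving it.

Treewidth 2.
Bags: B1 = {1, 2, 5}  B2 = {1, 3, 5}  B3 = {0, 1, 3}  B4 = {3, 4, 5}
Tree: B1–B2, B2–B3, B2–B4

The largest bag has 3 vertices, giving width 2; this decomposition certifies tw(G) ≤ 2. On the other hand G contains the 3-clique {1, 2, 5}. A clique must lie in a single bag of any decomposition, so no decomposition can have width below 2. Hence tw(G) = 2 exactly.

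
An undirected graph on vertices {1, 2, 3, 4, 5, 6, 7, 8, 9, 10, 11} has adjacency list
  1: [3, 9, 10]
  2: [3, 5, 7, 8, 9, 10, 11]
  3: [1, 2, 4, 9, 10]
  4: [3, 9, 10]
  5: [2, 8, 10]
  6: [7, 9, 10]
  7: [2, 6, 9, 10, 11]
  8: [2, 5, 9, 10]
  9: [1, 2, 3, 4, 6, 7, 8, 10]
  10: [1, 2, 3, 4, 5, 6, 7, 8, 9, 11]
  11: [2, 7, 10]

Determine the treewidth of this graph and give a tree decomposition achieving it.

Every bag has size at most 4, so the width is 4 − 1 = 3 and tw(G) ≤ 3. For the lower bound, the 4 vertices {1, 3, 9, 10} are pairwise adjacent, and any tree decomposition puts a clique entirely inside one bag — forcing width ≥ 3. Hence tw(G) = 3 exactly.

Treewidth 3.
One optimal decomposition is:
Bags: B1 = {2, 3, 9, 10}  B2 = {2, 7, 9, 10}  B3 = {3, 4, 9, 10}  B4 = {2, 7, 10, 11}  B5 = {2, 8, 9, 10}  B6 = {6, 7, 9, 10}  B7 = {2, 5, 8, 10}  B8 = {1, 3, 9, 10}
Tree: B1–B2, B1–B3, B2–B4, B1–B5, B2–B6, B5–B7, B1–B8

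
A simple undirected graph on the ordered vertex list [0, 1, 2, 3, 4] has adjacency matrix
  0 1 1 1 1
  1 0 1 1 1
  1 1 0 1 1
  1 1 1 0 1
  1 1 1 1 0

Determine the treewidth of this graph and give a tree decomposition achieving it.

With just one bag of size 5, the width is 5 − 1 = 4, so tw(G) ≤ 4. On the other hand G contains the 5-clique {0, 1, 2, 3, 4}. A clique must lie in a single bag of any decomposition, so no decomposition can have width below 4. Therefore the treewidth is 4.

Treewidth 4.
One optimal decomposition is:
Bags: B1 = {0, 1, 2, 3, 4}
Tree: (single bag)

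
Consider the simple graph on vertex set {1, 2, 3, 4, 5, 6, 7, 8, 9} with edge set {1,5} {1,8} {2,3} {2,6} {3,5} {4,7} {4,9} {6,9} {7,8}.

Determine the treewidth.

2

A width-2 tree decomposition is:
Bags: B1 = {2, 3, 6}  B2 = {3, 6, 9}  B3 = {3, 4, 9}  B4 = {3, 4, 7}  B5 = {3, 7, 8}  B6 = {1, 3, 8}  B7 = {1, 3, 5}
Tree: B1–B2, B2–B3, B3–B4, B4–B5, B5–B6, B6–B7
Each bag holds 3 vertices, so the decomposition has width 2, which upper-bounds the treewidth. For the lower bound, G contains the cycle 3–2–6–9–4–7–8–1–5–3, so G is not a forest; only forests have treewidth ≤ 1, hence tw(G) ≥ 2. Combining the bounds, tw(G) = 2.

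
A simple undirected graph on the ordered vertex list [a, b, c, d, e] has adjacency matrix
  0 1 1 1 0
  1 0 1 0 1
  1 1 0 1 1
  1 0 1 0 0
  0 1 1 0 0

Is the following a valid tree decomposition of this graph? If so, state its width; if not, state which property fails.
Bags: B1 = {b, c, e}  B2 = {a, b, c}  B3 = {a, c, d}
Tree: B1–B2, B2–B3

Yes; width 2.

Vertex coverage: the bags together contain {a, b, c, d, e}, the full vertex set. Edge coverage: each edge of G has both endpoints in at least one bag. Running intersection: for every vertex, the bags containing it form a connected subtree. All three properties hold, so this is a valid tree decomposition of width max|bag| − 1 = 2, and hence tw(G) ≤ 2.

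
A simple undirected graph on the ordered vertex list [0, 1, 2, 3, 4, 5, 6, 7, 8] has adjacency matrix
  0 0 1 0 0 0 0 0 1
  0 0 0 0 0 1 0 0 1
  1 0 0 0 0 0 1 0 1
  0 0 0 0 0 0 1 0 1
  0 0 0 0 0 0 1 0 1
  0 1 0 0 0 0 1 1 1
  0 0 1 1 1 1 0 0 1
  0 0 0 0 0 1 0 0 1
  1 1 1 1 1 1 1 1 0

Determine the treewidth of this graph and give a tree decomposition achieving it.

Treewidth 2.
One optimal decomposition is:
Bags: B1 = {2, 6, 8}  B2 = {0, 2, 8}  B3 = {5, 6, 8}  B4 = {5, 7, 8}  B5 = {4, 6, 8}  B6 = {1, 5, 8}  B7 = {3, 6, 8}
Tree: B1–B2, B1–B3, B3–B4, B1–B5, B4–B6, B1–B7

Every bag has size at most 3, so the width is 3 − 1 = 2 and tw(G) ≤ 2. Conversely, {0, 2, 8} is a clique of size 3, and the vertices of any clique must share a bag in every tree decomposition; so some bag has ≥ 3 vertices and tw(G) ≥ 2. Combining the bounds, tw(G) = 2.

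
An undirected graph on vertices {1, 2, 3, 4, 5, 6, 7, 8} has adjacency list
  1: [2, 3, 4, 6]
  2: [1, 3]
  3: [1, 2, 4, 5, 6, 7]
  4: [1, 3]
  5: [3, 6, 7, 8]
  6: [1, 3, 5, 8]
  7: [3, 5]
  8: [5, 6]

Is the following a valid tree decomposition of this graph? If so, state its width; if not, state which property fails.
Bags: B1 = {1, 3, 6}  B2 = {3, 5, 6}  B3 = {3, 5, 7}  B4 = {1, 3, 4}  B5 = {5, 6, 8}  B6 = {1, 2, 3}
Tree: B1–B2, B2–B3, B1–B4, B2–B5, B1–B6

Every vertex of G appears in some bag (union = {1, 2, 3, 4, 5, 6, 7, 8}); every edge is covered by a bag; and for each vertex v the set of bags containing v is connected in the bag tree. The decomposition is therefore valid. The largest bag has 3 vertices, so the width is 2.

Yes; width 2.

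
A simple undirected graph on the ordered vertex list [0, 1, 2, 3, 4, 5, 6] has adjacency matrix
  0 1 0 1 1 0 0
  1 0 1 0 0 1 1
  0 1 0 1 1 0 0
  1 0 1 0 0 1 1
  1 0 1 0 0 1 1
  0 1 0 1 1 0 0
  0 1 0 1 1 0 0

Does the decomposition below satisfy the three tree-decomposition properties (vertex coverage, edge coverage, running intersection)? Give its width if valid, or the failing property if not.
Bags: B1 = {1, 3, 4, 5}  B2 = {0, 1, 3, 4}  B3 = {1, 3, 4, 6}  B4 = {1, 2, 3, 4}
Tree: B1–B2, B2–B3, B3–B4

Every vertex of G appears in some bag (union = {0, 1, 2, 3, 4, 5, 6}); every edge is covered by a bag; and for each vertex v the set of bags containing v is connected in the bag tree. The decomposition is therefore valid. The largest bag has 4 vertices, so the width is 3.

Yes; width 3.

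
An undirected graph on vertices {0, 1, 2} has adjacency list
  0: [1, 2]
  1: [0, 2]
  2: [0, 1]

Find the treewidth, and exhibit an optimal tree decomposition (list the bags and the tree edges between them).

A single bag containing all 3 vertices is trivially a valid decomposition of width 2. On the other hand G contains the 3-clique {0, 1, 2}. A clique must lie in a single bag of any decomposition, so no decomposition can have width below 2. Hence tw(G) = 2 exactly.

Treewidth 2.
Bags: B1 = {0, 1, 2}
Tree: (single bag)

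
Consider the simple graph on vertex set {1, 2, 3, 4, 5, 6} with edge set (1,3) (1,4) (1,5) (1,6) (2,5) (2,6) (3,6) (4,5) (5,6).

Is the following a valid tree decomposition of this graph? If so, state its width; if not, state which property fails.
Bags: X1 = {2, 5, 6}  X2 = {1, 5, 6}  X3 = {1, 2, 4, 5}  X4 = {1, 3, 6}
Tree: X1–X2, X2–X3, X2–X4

A tree decomposition must satisfy three properties: every vertex lies in some bag; for every edge, both endpoints lie together in some bag; and for every vertex, the bags containing it form a connected subtree. Here bags containing vertex 2 are not connected in the tree, so the decomposition is invalid.

No — bags containing vertex 2 are not connected in the tree.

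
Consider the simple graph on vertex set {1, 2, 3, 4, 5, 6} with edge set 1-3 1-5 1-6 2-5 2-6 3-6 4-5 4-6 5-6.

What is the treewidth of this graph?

2

A width-2 tree decomposition is:
Bags: B1 = {1, 5, 6}  B2 = {4, 5, 6}  B3 = {2, 5, 6}  B4 = {1, 3, 6}
Tree: B1–B2, B1–B3, B1–B4
Every bag has size at most 3, so the width is 3 − 1 = 2 and tw(G) ≤ 2. On the other hand G contains the 3-clique {1, 3, 6}. A clique must lie in a single bag of any decomposition, so no decomposition can have width below 2. Combining the bounds, tw(G) = 2.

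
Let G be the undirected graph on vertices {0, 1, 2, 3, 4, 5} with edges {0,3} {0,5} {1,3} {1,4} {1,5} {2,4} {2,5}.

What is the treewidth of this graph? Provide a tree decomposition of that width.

The largest bag has 3 vertices, giving width 2; this decomposition certifies tw(G) ≤ 2. The edges 4–2–5–1–4 form a cycle, so G is not a tree and its treewidth is at least 2. Therefore the treewidth is 2.

Treewidth 2.
Bags: B1 = {1, 2, 4}  B2 = {1, 2, 5}  B3 = {1, 3, 5}  B4 = {0, 3, 5}
Tree: B1–B2, B2–B3, B3–B4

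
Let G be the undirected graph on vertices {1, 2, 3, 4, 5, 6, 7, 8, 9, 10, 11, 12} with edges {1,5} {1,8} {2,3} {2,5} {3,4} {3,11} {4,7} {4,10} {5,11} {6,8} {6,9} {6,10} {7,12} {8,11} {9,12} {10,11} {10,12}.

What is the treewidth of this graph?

3

A width-3 tree decomposition is:
Bags: B1 = {1, 2, 3, 5}  B2 = {1, 3, 5, 11}  B3 = {1, 3, 8, 11}  B4 = {3, 4, 8, 11}  B5 = {4, 8, 10, 11}  B6 = {4, 6, 8, 10}  B7 = {4, 6, 7, 10}  B8 = {6, 7, 10, 12}  B9 = {6, 7, 9, 12}
Tree: B1–B2, B2–B3, B3–B4, B4–B5, B5–B6, B6–B7, B7–B8, B8–B9
The largest bag has 4 vertices, giving width 3; this decomposition certifies tw(G) ≤ 3. For the lower bound: the 4 vertex sets {1,2,5}, {3}, {11}, {4,6,8,10} are disjoint, each induces a connected subgraph, and every pair is joined by at least one edge of G. Contracting each set to a single vertex therefore yields K_{4} as a minor, and since treewidth is minor-monotone, tw(G) ≥ tw(K_{4}) = 3. Hence tw(G) = 3 exactly.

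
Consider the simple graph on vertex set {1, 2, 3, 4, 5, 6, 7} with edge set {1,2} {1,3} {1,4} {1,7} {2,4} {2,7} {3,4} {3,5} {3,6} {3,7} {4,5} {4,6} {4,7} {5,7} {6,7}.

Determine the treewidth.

3

A width-3 tree decomposition is:
Bags: B1 = {1, 2, 4, 7}  B2 = {1, 3, 4, 7}  B3 = {3, 4, 5, 7}  B4 = {3, 4, 6, 7}
Tree: B1–B2, B2–B3, B3–B4
The largest bag has 4 vertices, giving width 3; this decomposition certifies tw(G) ≤ 3. Conversely, {1, 2, 4, 7} is a clique of size 4, and the vertices of any clique must share a bag in every tree decomposition; so some bag has ≥ 4 vertices and tw(G) ≥ 3. Combining the bounds, tw(G) = 3.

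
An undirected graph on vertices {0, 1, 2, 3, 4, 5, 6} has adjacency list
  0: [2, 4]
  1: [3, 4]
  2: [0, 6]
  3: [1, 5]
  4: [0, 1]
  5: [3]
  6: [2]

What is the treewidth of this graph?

A width-1 tree decomposition is:
Bags: B1 = {3, 5}  B2 = {1, 3}  B3 = {1, 4}  B4 = {0, 4}  B5 = {0, 2}  B6 = {2, 6}
Tree: B1–B2, B2–B3, B3–B4, B4–B5, B5–B6
Each bag holds 2 vertices, so the decomposition has width 1, which upper-bounds the treewidth. Any graph with an edge has treewidth ≥ 1, and G has the edge 5–3. The upper and lower bounds meet at 1, so that is the treewidth.

1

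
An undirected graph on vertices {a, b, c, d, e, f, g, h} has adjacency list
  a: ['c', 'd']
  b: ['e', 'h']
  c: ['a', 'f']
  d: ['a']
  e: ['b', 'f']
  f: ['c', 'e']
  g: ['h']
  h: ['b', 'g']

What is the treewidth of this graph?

A width-1 tree decomposition is:
Bags: B1 = {a, d}  B2 = {a, c}  B3 = {c, f}  B4 = {e, f}  B5 = {b, e}  B6 = {b, h}  B7 = {g, h}
Tree: B1–B2, B2–B3, B3–B4, B4–B5, B5–B6, B6–B7
The largest bag has 2 vertices, giving width 1; this decomposition certifies tw(G) ≤ 1. G has an edge, so its treewidth is at least 1. Hence tw(G) = 1 exactly.

1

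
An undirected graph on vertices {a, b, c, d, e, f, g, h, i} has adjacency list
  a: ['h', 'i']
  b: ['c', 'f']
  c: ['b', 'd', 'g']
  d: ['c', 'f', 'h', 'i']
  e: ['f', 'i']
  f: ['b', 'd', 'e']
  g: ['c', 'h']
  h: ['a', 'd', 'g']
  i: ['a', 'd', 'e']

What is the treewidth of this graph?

3

A width-3 tree decomposition is:
Bags: B1 = {a, e, f, i}  B2 = {a, d, f, i}  B3 = {a, d, f, h}  B4 = {b, d, f, h}  B5 = {b, c, d, h}  B6 = {b, c, g, h}
Tree: B1–B2, B2–B3, B3–B4, B4–B5, B5–B6
Every bag has size at most 4, so the width is 4 − 1 = 3 and tw(G) ≤ 3. For the lower bound: the 4 vertex sets {a,e,i}, {f}, {d}, {b,c,g,h} are disjoint, each induces a connected subgraph, and every pair is joined by at least one edge of G. Contracting each set to a single vertex therefore yields K_{4} as a minor, and since treewidth is minor-monotone, tw(G) ≥ tw(K_{4}) = 3. The upper and lower bounds meet at 3, so that is the treewidth.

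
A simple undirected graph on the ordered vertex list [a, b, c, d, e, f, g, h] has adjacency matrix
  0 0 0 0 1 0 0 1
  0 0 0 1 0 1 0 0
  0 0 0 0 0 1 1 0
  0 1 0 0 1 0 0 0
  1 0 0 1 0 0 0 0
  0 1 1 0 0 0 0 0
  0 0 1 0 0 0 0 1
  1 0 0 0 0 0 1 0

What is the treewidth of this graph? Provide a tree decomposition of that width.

Every bag has size at most 3, so the width is 3 − 1 = 2 and tw(G) ≤ 2. The edges d–b–f–c–g–h–a–e–d form a cycle, so G is not a tree and its treewidth is at least 2. Hence tw(G) = 2 exactly.

Treewidth 2.
One optimal decomposition is:
Bags: B1 = {b, d, f}  B2 = {c, d, f}  B3 = {c, d, g}  B4 = {d, g, h}  B5 = {a, d, h}  B6 = {a, d, e}
Tree: B1–B2, B2–B3, B3–B4, B4–B5, B5–B6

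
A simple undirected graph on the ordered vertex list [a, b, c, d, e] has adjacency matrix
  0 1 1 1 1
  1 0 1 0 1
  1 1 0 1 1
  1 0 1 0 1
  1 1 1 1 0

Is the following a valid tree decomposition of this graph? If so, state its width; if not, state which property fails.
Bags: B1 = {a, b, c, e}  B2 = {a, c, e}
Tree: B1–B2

No — vertex d appears in no bag.

A tree decomposition must satisfy three properties: every vertex lies in some bag; for every edge, both endpoints lie together in some bag; and for every vertex, the bags containing it form a connected subtree. Here vertex d appears in no bag, so the decomposition is invalid.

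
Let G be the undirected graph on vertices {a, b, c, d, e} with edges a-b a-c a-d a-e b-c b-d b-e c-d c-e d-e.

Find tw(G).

4

A width-4 tree decomposition is:
Bags: B1 = {a, b, c, d, e}
Tree: (single bag)
A single bag containing all 5 vertices is trivially a valid decomposition of width 4. For the lower bound, the 5 vertices {a, b, c, d, e} are pairwise adjacent, and any tree decomposition puts a clique entirely inside one bag — forcing width ≥ 4. Combining the bounds, tw(G) = 4.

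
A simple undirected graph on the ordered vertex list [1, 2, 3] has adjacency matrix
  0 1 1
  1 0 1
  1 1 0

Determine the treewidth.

A width-2 tree decomposition is:
Bags: B1 = {1, 2, 3}
Tree: (single bag)
A single bag containing all 3 vertices is trivially a valid decomposition of width 2. For the lower bound, the 3 vertices {1, 2, 3} are pairwise adjacent, and any tree decomposition puts a clique entirely inside one bag — forcing width ≥ 2. The upper and lower bounds meet at 2, so that is the treewidth.

2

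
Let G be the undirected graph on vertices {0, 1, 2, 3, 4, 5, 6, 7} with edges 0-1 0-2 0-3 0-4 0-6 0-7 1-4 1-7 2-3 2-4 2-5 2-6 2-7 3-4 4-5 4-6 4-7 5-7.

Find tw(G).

3

A width-3 tree decomposition is:
Bags: B1 = {0, 2, 4, 7}  B2 = {0, 1, 4, 7}  B3 = {0, 2, 4, 6}  B4 = {0, 2, 3, 4}  B5 = {2, 4, 5, 7}
Tree: B1–B2, B1–B3, B1–B4, B1–B5
The largest bag has 4 vertices, giving width 3; this decomposition certifies tw(G) ≤ 3. For the lower bound, the 4 vertices {0, 1, 4, 7} are pairwise adjacent, and any tree decomposition puts a clique entirely inside one bag — forcing width ≥ 3. Hence tw(G) = 3 exactly.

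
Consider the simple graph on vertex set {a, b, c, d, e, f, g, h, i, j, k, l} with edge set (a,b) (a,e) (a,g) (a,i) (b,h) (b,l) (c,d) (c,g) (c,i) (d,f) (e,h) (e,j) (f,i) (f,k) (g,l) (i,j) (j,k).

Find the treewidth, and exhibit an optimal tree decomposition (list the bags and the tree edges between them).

Treewidth 3.
One such decomposition:
Bags: B1 = {b, e, h, l}  B2 = {a, b, e, l}  B3 = {a, e, g, l}  B4 = {a, e, g, j}  B5 = {a, g, i, j}  B6 = {c, g, i, j}  B7 = {c, i, j, k}  B8 = {c, f, i, k}  B9 = {c, d, f, k}
Tree: B1–B2, B2–B3, B3–B4, B4–B5, B5–B6, B6–B7, B7–B8, B8–B9

The largest bag has 4 vertices, giving width 3; this decomposition certifies tw(G) ≤ 3. For the lower bound: the 4 vertex sets {b,h,l}, {e}, {a}, {c,g,i,j} are disjoint, each induces a connected subgraph, and every pair is joined by at least one edge of G. Contracting each set to a single vertex therefore yields K_{4} as a minor, and since treewidth is minor-monotone, tw(G) ≥ tw(K_{4}) = 3. The upper and lower bounds meet at 3, so that is the treewidth.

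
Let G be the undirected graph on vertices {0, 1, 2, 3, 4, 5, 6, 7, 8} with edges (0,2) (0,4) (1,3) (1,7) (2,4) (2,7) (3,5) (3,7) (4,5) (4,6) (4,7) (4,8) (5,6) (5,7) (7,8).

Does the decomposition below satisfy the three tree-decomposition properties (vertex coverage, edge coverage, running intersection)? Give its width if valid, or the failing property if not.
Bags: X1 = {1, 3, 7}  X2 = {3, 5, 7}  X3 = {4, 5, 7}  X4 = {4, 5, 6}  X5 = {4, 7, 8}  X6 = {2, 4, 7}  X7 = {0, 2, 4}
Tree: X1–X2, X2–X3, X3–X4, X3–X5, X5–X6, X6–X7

Vertex coverage: the bags together contain {0, 1, 2, 3, 4, 5, 6, 7, 8}, the full vertex set. Edge coverage: each edge of G has both endpoints in at least one bag. Running intersection: for every vertex, the bags containing it form a connected subtree. All three properties hold, so this is a valid tree decomposition of width max|bag| − 1 = 2, and hence tw(G) ≤ 2.

Yes; width 2.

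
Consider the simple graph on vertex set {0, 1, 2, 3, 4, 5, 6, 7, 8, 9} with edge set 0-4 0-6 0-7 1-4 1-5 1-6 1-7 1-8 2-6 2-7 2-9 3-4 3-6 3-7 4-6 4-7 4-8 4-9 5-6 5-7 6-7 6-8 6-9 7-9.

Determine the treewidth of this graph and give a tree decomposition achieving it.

Treewidth 3.
One optimal decomposition is:
Bags: B1 = {0, 4, 6, 7}  B2 = {1, 4, 6, 7}  B3 = {4, 6, 7, 9}  B4 = {2, 6, 7, 9}  B5 = {1, 4, 6, 8}  B6 = {1, 5, 6, 7}  B7 = {3, 4, 6, 7}
Tree: B1–B2, B2–B3, B3–B4, B2–B5, B2–B6, B2–B7

The largest bag has 4 vertices, giving width 3; this decomposition certifies tw(G) ≤ 3. Conversely, {1, 4, 6, 8} is a clique of size 4, and the vertices of any clique must share a bag in every tree decomposition; so some bag has ≥ 4 vertices and tw(G) ≥ 3. The upper and lower bounds meet at 3, so that is the treewidth.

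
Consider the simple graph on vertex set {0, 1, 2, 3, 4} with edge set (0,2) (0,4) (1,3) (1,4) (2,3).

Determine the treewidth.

2

A width-2 tree decomposition is:
Bags: B1 = {0, 2, 4}  B2 = {1, 2, 4}  B3 = {1, 2, 3}
Tree: B1–B2, B2–B3
Every bag has size at most 3, so the width is 3 − 1 = 2 and tw(G) ≤ 2. For the lower bound, G contains the cycle 2–0–4–1–3–2, so G is not a forest; only forests have treewidth ≤ 1, hence tw(G) ≥ 2. Hence tw(G) = 2 exactly.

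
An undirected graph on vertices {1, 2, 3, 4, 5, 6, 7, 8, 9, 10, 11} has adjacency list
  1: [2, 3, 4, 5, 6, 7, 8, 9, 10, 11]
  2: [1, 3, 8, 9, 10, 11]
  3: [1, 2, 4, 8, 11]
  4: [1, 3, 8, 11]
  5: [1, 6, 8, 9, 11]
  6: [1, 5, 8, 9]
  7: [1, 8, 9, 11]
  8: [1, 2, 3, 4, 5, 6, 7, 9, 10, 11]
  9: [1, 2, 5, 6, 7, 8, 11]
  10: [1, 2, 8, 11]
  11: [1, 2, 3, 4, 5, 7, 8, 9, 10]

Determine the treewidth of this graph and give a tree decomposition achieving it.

Each bag holds 5 vertices, so the decomposition has width 4, which upper-bounds the treewidth. Conversely, {1, 2, 8, 9, 11} is a clique of size 5, and the vertices of any clique must share a bag in every tree decomposition; so some bag has ≥ 5 vertices and tw(G) ≥ 4. Combining the bounds, tw(G) = 4.

Treewidth 4.
One optimal decomposition is:
Bags: B1 = {1, 2, 8, 9, 11}  B2 = {1, 5, 8, 9, 11}  B3 = {1, 2, 3, 8, 11}  B4 = {1, 2, 8, 10, 11}  B5 = {1, 3, 4, 8, 11}  B6 = {1, 5, 6, 8, 9}  B7 = {1, 7, 8, 9, 11}
Tree: B1–B2, B1–B3, B1–B4, B3–B5, B2–B6, B2–B7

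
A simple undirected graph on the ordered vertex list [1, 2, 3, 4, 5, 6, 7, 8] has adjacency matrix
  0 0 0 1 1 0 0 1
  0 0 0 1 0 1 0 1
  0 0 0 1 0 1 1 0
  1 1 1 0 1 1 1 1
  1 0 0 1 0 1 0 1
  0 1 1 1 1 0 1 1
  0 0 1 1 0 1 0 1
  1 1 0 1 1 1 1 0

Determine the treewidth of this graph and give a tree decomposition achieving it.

Each bag holds 4 vertices, so the decomposition has width 3, which upper-bounds the treewidth. On the other hand G contains the 4-clique {1, 4, 5, 8}. A clique must lie in a single bag of any decomposition, so no decomposition can have width below 3. Combining the bounds, tw(G) = 3.

Treewidth 3.
One optimal decomposition is:
Bags: B1 = {1, 4, 5, 8}  B2 = {4, 5, 6, 8}  B3 = {4, 6, 7, 8}  B4 = {2, 4, 6, 8}  B5 = {3, 4, 6, 7}
Tree: B1–B2, B2–B3, B2–B4, B3–B5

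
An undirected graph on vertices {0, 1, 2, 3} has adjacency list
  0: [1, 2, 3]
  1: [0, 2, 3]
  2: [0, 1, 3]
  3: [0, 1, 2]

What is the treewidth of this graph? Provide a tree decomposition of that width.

With just one bag of size 4, the width is 4 − 1 = 3, so tw(G) ≤ 3. Conversely, {0, 1, 2, 3} is a clique of size 4, and the vertices of any clique must share a bag in every tree decomposition; so some bag has ≥ 4 vertices and tw(G) ≥ 3. Combining the bounds, tw(G) = 3.

Treewidth 3.
One such decomposition:
Bags: B1 = {0, 1, 2, 3}
Tree: (single bag)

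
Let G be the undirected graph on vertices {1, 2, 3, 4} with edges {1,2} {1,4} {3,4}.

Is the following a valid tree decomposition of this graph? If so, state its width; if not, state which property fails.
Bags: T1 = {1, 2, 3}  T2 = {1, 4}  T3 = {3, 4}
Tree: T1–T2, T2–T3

A tree decomposition must satisfy three properties: every vertex lies in some bag; for every edge, both endpoints lie together in some bag; and for every vertex, the bags containing it form a connected subtree. Here bags containing vertex 3 are not connected in the tree, so the decomposition is invalid.

No — bags containing vertex 3 are not connected in the tree.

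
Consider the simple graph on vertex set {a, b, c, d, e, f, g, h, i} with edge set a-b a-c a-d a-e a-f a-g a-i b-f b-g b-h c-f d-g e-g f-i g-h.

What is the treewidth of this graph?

A width-2 tree decomposition is:
Bags: B1 = {a, b, f}  B2 = {a, b, g}  B3 = {a, f, i}  B4 = {a, e, g}  B5 = {b, g, h}  B6 = {a, d, g}  B7 = {a, c, f}
Tree: B1–B2, B1–B3, B2–B4, B2–B5, B2–B6, B3–B7
The largest bag has 3 vertices, giving width 2; this decomposition certifies tw(G) ≤ 2. Conversely, {b, g, h} is a clique of size 3, and the vertices of any clique must share a bag in every tree decomposition; so some bag has ≥ 3 vertices and tw(G) ≥ 2. Hence tw(G) = 2 exactly.

2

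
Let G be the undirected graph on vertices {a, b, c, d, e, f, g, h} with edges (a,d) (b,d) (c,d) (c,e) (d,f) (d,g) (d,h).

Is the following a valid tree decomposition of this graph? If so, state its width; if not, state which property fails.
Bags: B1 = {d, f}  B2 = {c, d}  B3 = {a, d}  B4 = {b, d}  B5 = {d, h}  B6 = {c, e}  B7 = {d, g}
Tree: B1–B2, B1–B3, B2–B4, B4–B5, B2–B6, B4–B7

Yes; width 1.

Every vertex of G appears in some bag (union = {a, b, c, d, e, f, g, h}); every edge is covered by a bag; and for each vertex v the set of bags containing v is connected in the bag tree. The decomposition is therefore valid. The largest bag has 2 vertices, so the width is 1.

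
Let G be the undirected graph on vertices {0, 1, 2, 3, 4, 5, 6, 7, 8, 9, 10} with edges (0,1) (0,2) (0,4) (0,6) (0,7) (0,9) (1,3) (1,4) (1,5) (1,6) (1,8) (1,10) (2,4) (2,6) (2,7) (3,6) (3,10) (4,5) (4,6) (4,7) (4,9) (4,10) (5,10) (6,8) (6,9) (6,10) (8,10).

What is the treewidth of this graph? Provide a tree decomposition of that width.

Each bag holds 4 vertices, so the decomposition has width 3, which upper-bounds the treewidth. Conversely, {1, 6, 8, 10} is a clique of size 4, and the vertices of any clique must share a bag in every tree decomposition; so some bag has ≥ 4 vertices and tw(G) ≥ 3. The upper and lower bounds meet at 3, so that is the treewidth.

Treewidth 3.
One such decomposition:
Bags: B1 = {1, 6, 8, 10}  B2 = {1, 4, 6, 10}  B3 = {1, 3, 6, 10}  B4 = {0, 1, 4, 6}  B5 = {0, 2, 4, 6}  B6 = {0, 2, 4, 7}  B7 = {1, 4, 5, 10}  B8 = {0, 4, 6, 9}
Tree: B1–B2, B1–B3, B2–B4, B4–B5, B5–B6, B2–B7, B4–B8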